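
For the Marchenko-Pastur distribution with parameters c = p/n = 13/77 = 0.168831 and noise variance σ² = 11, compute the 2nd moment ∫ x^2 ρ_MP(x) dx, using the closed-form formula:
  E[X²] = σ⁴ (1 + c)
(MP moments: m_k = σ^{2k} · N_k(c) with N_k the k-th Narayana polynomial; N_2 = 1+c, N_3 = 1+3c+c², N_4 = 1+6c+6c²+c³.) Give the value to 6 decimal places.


E[X²] = σ⁴ (1 + c) (second MP moment). With σ² = 11 (so σ⁴ = 121) and c = 13/77 = 0.168831: E[X²] = 121 · (1 + 0.168831) = 121 · 1.168831.

So E[X^2] = 141.428571.


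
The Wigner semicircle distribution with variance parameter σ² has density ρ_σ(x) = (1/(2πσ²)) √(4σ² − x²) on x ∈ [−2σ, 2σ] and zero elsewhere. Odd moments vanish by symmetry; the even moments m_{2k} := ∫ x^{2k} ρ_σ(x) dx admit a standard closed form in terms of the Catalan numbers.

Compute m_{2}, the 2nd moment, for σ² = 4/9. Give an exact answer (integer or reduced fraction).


By the scaled semicircle moment identity, m_{2k} = σ^{2k} · C_k with k = 1.
C_1 = (1/(k+1)) · C(2k, k) = (1/2) · C(2, 1) = (1/2) · 2 = 1.
σ^{2k} = (σ²)^k = (4/9)^1 = 4/9.

Therefore m_{2} = σ^{2} · C_1 = (4/9) · 1 = 4/9.


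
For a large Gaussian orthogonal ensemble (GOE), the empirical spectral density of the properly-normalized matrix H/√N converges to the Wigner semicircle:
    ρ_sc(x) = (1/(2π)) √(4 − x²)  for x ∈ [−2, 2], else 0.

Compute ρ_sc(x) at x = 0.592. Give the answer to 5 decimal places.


ρ_sc(x) = (1/(2π)) √(4 − x²). With x = 0.592:
  4 − x² = 4 − (0.592)² = 4 − 0.350464 = 3.649536.
  √(4 − x²) = 1.910376.
  1/(2π) = 0.159155.
  ρ_sc(0.592) = 0.159155 · 1.910376 = 0.304046.

Rounded to 5 decimal places: ρ_sc(0.592) ≈ 0.30405.


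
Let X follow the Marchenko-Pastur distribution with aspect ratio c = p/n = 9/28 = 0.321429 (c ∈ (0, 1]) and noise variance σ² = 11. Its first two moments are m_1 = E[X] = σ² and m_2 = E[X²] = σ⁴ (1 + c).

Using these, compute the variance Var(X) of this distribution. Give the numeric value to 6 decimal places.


m_1 = E[X] = σ² = 11, so m_1² = 121.
m_2 = E[X²] = σ⁴ (1 + c) = 121 · (1 + 0.321429) = 121 · 1.321429 = 159.892857.
(Note m_2 − m_1² simplifies to c · σ⁴ = 0.321429 · 121.)

Var(X) = m_2 − m_1² = 159.892857 − 121 = 38.892857.


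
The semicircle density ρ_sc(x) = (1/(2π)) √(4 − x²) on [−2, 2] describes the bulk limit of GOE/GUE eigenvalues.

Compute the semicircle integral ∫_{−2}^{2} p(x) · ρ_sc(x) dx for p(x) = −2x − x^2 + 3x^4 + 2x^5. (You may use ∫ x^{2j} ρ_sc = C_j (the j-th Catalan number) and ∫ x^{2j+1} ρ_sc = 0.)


Write p(x) = Σ a_i x^i, split into monomials and integrate each against ρ_sc separately.
Using ∫ x^{2j} ρ_sc = C_j = (1/(j+1)) C(2j, j) (Catalan numbers) and ∫ x^{2j+1} ρ_sc = 0 (odd monomials vanish by symmetry):
  i = 1 (odd): ∫ x^1 ρ_sc = 0 (vanishes)
  i = 2 (even): a_2 · C_{1} = -1 · 1 = -1
  i = 4 (even): a_4 · C_{2} = 3 · 2 = 6
  i = 5 (odd): ∫ x^5 ρ_sc = 0 (vanishes)

Summing the contributions: ∫_{−2}^{2} p(x) ρ_sc(x) dx = (-1) + 6 = 5.


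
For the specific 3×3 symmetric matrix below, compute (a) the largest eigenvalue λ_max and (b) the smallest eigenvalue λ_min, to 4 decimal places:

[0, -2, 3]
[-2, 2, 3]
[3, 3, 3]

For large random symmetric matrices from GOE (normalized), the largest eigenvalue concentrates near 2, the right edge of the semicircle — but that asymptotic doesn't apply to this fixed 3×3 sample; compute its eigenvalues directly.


Since M is real symmetric, all three eigenvalues are real; they are the roots of det(λI − M) = λ³ − (tr M) λ² + s λ − det M, where s is the sum of the principal 2×2 minors.
tr M = 0 + 2 + 3 = 5.
s = (0·2 − (-2)²) + (0·3 − 3²) + (2·3 − 3²) = -4 + (-9) + (-3) = -16.
det M (expand along row 1) = 0·(-3) − (-2)·(-15) + 3·(-12) = -66.
Characteristic polynomial: λ³ − 5λ² − 16λ + 66 = 0.
Substitute λ = y + (tr M)/3 = y + 1.666667 to remove the quadratic term: y³ + p·y + q = 0 with p = s − (tr M)²/3 = -24.333333 and q = −2(tr M)³/27 + (tr M)·s/3 − det M = 30.074074.
Three real roots ⇒ use the trigonometric (Viète) form: r = 2√(−p/3) = 5.696002, φ = arccos(3q/(p·r)) = arccos(-0.650941) = 2.279620 rad.
y_k = r·cos(φ/3 − 2πk/3) for k = 0, 1, 2 gives y = 4.129165, 1.333333, -5.462498.
λ_k = y_k + 1.666667 gives λ = 5.7958, 3.0000, -3.7958 (check: the sum is 5.0000 = tr M).

Hence λ_max = 5.7958 and λ_min = -3.7958.


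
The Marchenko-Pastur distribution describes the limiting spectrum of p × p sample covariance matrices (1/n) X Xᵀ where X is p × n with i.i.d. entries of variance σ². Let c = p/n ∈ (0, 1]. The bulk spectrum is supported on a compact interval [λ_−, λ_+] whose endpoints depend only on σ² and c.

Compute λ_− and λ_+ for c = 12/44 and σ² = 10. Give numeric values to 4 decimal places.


c = 12/44 = 0.272727; √c = 0.522233.
λ_− = σ² (1 − √c)² = 10 · (1 − 0.522233)² = 10 · (0.477767)² = 2.282613.
λ_+ = σ² (1 + √c)² = 10 · (1 + 0.522233)² = 10 · (1.522233)² = 23.171932.

Rounded to 4 decimal places: λ_− ≈ 2.2826, λ_+ ≈ 23.1719.


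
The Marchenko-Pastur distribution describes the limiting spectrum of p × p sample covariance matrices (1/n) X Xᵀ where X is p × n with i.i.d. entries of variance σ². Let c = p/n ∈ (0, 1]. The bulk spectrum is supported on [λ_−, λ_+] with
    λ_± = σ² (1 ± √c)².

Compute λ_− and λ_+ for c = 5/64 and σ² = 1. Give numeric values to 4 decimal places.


c = 5/64 = 0.078125; √c = 0.279508.
λ_− = σ² (1 − √c)² = 1 · (1 − 0.279508)² = 1 · (0.720492)² = 0.519108.
λ_+ = σ² (1 + √c)² = 1 · (1 + 0.279508)² = 1 · (1.279508)² = 1.637142.

Rounded to 4 decimal places: λ_− ≈ 0.5191, λ_+ ≈ 1.6371.


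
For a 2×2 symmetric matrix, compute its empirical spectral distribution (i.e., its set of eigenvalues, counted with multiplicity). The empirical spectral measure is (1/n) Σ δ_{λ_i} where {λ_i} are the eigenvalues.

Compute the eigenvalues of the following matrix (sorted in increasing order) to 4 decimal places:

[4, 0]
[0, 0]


Since M is real symmetric, both eigenvalues are real; they are the roots of det(λI − M) = λ² − (tr M) λ + det M.
tr M = 4 + 0 = 4.
det M = 4·0 − 0² = 0 − 0 = 0.
Characteristic polynomial: λ² − 4λ = 0.
Discriminant Δ = (tr M)² − 4·det M = 16 − 0 = 16; √Δ = 4.000000.
λ = (tr M ± √Δ)/2 = (4 ± 4.000000)/2, giving (tr M − √Δ)/2 = 0.0000 and (tr M + √Δ)/2 = 4.0000.

Eigenvalues sorted in increasing order: [0.0000, 4.0000].


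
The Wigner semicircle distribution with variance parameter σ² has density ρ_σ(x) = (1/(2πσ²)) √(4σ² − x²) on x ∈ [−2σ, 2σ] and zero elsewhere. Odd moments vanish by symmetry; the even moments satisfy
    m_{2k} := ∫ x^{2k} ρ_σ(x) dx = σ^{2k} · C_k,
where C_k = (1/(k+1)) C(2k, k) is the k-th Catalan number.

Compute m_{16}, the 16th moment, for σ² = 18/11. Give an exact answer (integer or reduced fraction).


By the scaled semicircle moment identity, m_{2k} = σ^{2k} · C_k with k = 8.
C_8 = (1/(k+1)) · C(2k, k) = (1/9) · C(16, 8) = (1/9) · 12870 = 1430.
σ^{2k} = (σ²)^k = (18/11)^8 = 11019960576/214358881.

Therefore m_{16} = σ^{16} · C_8 = (11019960576/214358881) · 1430 = 1432594874880/19487171.


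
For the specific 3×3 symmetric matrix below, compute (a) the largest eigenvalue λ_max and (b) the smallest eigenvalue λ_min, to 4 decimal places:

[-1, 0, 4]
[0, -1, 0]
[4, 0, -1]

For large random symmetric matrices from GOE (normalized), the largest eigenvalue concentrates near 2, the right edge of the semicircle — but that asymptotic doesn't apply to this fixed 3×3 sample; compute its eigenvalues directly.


Since M is real symmetric, all three eigenvalues are real; they are the roots of det(λI − M) = λ³ − (tr M) λ² + s λ − det M, where s is the sum of the principal 2×2 minors.
tr M = -1 + (-1) + (-1) = -3.
s = ((-1)·(-1) − 0²) + ((-1)·(-1) − 4²) + ((-1)·(-1) − 0²) = 1 + (-15) + 1 = -13.
det M (expand along row 1) = (-1)·1 − 0·0 + 4·4 = 15.
Characteristic polynomial: λ³ + 3λ² − 13λ − 15 = 0.
Substitute λ = y + (tr M)/3 = y − 1.000000 to remove the quadratic term: y³ + p·y + q = 0 with p = s − (tr M)²/3 = -16.000000 and q = −2(tr M)³/27 + (tr M)·s/3 − det M = 0.000000.
Three real roots ⇒ use the trigonometric (Viète) form: r = 2√(−p/3) = 4.618802, φ = arccos(3q/(p·r)) = arccos(0.000000) = 1.570796 rad.
y_k = r·cos(φ/3 − 2πk/3) for k = 0, 1, 2 gives y = 4.000000, 0.000000, -4.000000.
λ_k = y_k − 1.000000 gives λ = 3.0000, -1.0000, -5.0000 (check: the sum is -3.0000 = tr M).

Hence λ_max = 3.0000 and λ_min = -5.0000.


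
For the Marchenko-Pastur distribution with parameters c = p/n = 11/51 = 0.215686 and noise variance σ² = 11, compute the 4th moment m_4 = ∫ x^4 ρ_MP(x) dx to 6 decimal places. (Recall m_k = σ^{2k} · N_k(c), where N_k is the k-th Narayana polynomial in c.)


E[X⁴] = σ⁸ (1 + 6c + 6c² + c³) (fourth MP moment). With σ² = 11 (so σ⁸ = 14641) and c = 11/51 = 0.215686: E[X⁴] = 14641 · (1 + 6·0.215686 + 6·(0.215686)² + (0.215686)³) = 14641 · 2.583275.

So E[X^4] = 37821.727948.


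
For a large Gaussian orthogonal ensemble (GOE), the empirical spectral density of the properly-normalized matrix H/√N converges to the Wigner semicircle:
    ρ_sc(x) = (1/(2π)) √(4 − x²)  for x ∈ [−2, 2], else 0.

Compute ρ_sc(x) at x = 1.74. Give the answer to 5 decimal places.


ρ_sc(x) = (1/(2π)) √(4 − x²). With x = 1.74:
  4 − x² = 4 − (1.74)² = 4 − 3.027600 = 0.972400.
  √(4 − x²) = 0.986103.
  1/(2π) = 0.159155.
  ρ_sc(1.74) = 0.159155 · 0.986103 = 0.156943.

Rounded to 5 decimal places: ρ_sc(1.74) ≈ 0.15694.


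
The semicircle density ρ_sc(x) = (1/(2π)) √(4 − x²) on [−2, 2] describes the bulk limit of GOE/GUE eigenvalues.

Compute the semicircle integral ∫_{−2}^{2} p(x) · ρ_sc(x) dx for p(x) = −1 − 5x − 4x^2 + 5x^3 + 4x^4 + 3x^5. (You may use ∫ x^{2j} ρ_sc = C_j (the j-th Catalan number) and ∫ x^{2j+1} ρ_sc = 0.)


Write p(x) = Σ a_i x^i, split into monomials and integrate each against ρ_sc separately.
Using ∫ x^{2j} ρ_sc = C_j = (1/(j+1)) C(2j, j) (Catalan numbers) and ∫ x^{2j+1} ρ_sc = 0 (odd monomials vanish by symmetry):
  i = 0 (even): a_0 · C_{0} = -1 · 1 = -1
  i = 1 (odd): ∫ x^1 ρ_sc = 0 (vanishes)
  i = 2 (even): a_2 · C_{1} = -4 · 1 = -4
  i = 3 (odd): ∫ x^3 ρ_sc = 0 (vanishes)
  i = 4 (even): a_4 · C_{2} = 4 · 2 = 8
  i = 5 (odd): ∫ x^5 ρ_sc = 0 (vanishes)

Summing the contributions: ∫_{−2}^{2} p(x) ρ_sc(x) dx = (-1) + (-4) + 8 = 3.


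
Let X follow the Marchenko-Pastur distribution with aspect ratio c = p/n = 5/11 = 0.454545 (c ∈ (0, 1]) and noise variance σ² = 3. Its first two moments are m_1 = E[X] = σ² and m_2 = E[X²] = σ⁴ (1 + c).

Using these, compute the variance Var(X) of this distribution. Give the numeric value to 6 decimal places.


m_1 = E[X] = σ² = 3, so m_1² = 9.
m_2 = E[X²] = σ⁴ (1 + c) = 9 · (1 + 0.454545) = 9 · 1.454545 = 13.090909.
(Note m_2 − m_1² simplifies to c · σ⁴ = 0.454545 · 9.)

Var(X) = m_2 − m_1² = 13.090909 − 9 = 4.090909.


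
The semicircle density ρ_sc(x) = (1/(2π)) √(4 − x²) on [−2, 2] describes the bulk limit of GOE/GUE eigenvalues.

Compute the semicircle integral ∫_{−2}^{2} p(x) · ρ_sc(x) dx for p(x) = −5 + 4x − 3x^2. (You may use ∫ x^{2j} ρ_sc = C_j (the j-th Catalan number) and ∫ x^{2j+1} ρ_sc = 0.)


Write p(x) = Σ a_i x^i, split into monomials and integrate each against ρ_sc separately.
Using ∫ x^{2j} ρ_sc = C_j = (1/(j+1)) C(2j, j) (Catalan numbers) and ∫ x^{2j+1} ρ_sc = 0 (odd monomials vanish by symmetry):
  i = 0 (even): a_0 · C_{0} = -5 · 1 = -5
  i = 1 (odd): ∫ x^1 ρ_sc = 0 (vanishes)
  i = 2 (even): a_2 · C_{1} = -3 · 1 = -3

Summing the contributions: ∫_{−2}^{2} p(x) ρ_sc(x) dx = (-5) + (-3) = -8.


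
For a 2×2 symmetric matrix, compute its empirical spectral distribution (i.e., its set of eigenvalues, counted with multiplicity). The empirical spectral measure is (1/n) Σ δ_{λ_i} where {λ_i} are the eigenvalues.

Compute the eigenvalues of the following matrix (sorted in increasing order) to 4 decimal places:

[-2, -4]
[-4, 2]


Since M is real symmetric, both eigenvalues are real; they are the roots of det(λI − M) = λ² − (tr M) λ + det M.
tr M = -2 + 2 = 0.
det M = (-2)·2 − (-4)² = -4 − 16 = -20.
Characteristic polynomial: λ² − 20 = 0.
Discriminant Δ = (tr M)² − 4·det M = 0 − (-80) = 80; √Δ = 8.944272.
λ = (tr M ± √Δ)/2 = (0 ± 8.944272)/2, giving (tr M − √Δ)/2 = -4.4721 and (tr M + √Δ)/2 = 4.4721.

Eigenvalues sorted in increasing order: [-4.4721, 4.4721].


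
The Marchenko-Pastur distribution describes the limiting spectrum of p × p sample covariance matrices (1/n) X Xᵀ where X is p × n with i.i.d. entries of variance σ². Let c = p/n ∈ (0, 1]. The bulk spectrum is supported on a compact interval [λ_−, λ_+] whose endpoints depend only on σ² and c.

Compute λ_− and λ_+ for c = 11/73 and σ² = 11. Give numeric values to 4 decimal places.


c = 11/73 = 0.150685; √c = 0.388182.
λ_− = σ² (1 − √c)² = 11 · (1 − 0.388182)² = 11 · (0.611818)² = 4.117540.
λ_+ = σ² (1 + √c)² = 11 · (1 + 0.388182)² = 11 · (1.388182)² = 21.197529.

Rounded to 4 decimal places: λ_− ≈ 4.1175, λ_+ ≈ 21.1975.


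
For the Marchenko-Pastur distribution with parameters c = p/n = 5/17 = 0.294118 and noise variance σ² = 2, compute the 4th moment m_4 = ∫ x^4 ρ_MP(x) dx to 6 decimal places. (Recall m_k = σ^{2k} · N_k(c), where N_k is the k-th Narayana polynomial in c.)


E[X⁴] = σ⁸ (1 + 6c + 6c² + c³) (fourth MP moment). With σ² = 2 (so σ⁸ = 16) and c = 5/17 = 0.294118: E[X⁴] = 16 · (1 + 6·0.294118 + 6·(0.294118)² + (0.294118)³) = 16 · 3.309180.

So E[X^4] = 52.946876.


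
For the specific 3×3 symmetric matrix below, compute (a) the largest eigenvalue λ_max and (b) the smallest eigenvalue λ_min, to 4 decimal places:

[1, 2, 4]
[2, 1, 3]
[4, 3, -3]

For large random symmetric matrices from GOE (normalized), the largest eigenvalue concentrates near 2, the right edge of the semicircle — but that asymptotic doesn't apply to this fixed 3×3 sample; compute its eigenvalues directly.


Since M is real symmetric, all three eigenvalues are real; they are the roots of det(λI − M) = λ³ − (tr M) λ² + s λ − det M, where s is the sum of the principal 2×2 minors.
tr M = 1 + 1 + (-3) = -1.
s = (1·1 − 2²) + (1·(-3) − 4²) + (1·(-3) − 3²) = -3 + (-19) + (-12) = -34.
det M (expand along row 1) = 1·(-12) − 2·(-18) + 4·2 = 32.
Characteristic polynomial: λ³ + λ² − 34λ − 32 = 0.
Substitute λ = y + (tr M)/3 = y − 0.333333 to remove the quadratic term: y³ + p·y + q = 0 with p = s − (tr M)²/3 = -34.333333 and q = −2(tr M)³/27 + (tr M)·s/3 − det M = -20.592593.
Three real roots ⇒ use the trigonometric (Viète) form: r = 2√(−p/3) = 6.765928, φ = arccos(3q/(p·r)) = arccos(0.265943) = 1.301614 rad.
y_k = r·cos(φ/3 − 2πk/3) for k = 0, 1, 2 gives y = 6.139031, -0.606275, -5.532756.
λ_k = y_k − 0.333333 gives λ = 5.8057, -0.9396, -5.8661 (check: the sum is -1.0000 = tr M).

Hence λ_max = 5.8057 and λ_min = -5.8661.


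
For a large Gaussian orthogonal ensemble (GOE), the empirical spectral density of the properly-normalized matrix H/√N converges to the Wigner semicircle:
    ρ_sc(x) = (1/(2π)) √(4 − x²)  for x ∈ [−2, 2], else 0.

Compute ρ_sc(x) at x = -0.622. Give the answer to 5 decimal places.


ρ_sc(x) = (1/(2π)) √(4 − x²). With x = -0.622:
  4 − x² = 4 − (-0.622)² = 4 − 0.386884 = 3.613116.
  √(4 − x²) = 1.900820.
  1/(2π) = 0.159155.
  ρ_sc(-0.622) = 0.159155 · 1.900820 = 0.302525.

Rounded to 5 decimal places: ρ_sc(-0.622) ≈ 0.30252.


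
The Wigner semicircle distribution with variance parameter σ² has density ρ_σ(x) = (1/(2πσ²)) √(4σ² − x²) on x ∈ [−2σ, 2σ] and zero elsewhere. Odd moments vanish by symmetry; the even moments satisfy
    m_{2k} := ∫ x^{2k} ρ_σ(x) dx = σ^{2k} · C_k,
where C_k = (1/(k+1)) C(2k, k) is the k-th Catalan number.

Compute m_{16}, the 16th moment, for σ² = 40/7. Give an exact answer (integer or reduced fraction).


By the scaled semicircle moment identity, m_{2k} = σ^{2k} · C_k with k = 8.
C_8 = (1/(k+1)) · C(2k, k) = (1/9) · C(16, 8) = (1/9) · 12870 = 1430.
σ^{2k} = (σ²)^k = (40/7)^8 = 6553600000000/5764801.

Therefore m_{16} = σ^{16} · C_8 = (6553600000000/5764801) · 1430 = 9371648000000000/5764801.


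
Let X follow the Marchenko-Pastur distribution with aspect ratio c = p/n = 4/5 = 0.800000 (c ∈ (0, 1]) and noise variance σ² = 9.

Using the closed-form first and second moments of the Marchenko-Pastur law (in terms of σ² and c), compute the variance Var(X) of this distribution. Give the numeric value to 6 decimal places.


Recall the MP moments m_1 = E[X] = σ² and m_2 = E[X²] = σ⁴ (1 + c).
m_1 = E[X] = σ² = 9, so m_1² = 81.
m_2 = E[X²] = σ⁴ (1 + c) = 81 · (1 + 0.800000) = 81 · 1.800000 = 145.800000.
(Note m_2 − m_1² simplifies to c · σ⁴ = 0.800000 · 81.)

Var(X) = m_2 − m_1² = 145.800000 − 81 = 64.800000.


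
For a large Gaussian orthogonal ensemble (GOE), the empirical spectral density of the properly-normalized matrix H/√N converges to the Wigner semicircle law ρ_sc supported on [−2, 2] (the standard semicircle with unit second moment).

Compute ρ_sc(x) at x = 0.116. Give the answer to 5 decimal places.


ρ_sc(x) = (1/(2π)) √(4 − x²). With x = 0.116:
  4 − x² = 4 − (0.116)² = 4 − 0.013456 = 3.986544.
  √(4 − x²) = 1.996633.
  1/(2π) = 0.159155.
  ρ_sc(0.116) = 0.159155 · 1.996633 = 0.317774.

Rounded to 5 decimal places: ρ_sc(0.116) ≈ 0.31777.


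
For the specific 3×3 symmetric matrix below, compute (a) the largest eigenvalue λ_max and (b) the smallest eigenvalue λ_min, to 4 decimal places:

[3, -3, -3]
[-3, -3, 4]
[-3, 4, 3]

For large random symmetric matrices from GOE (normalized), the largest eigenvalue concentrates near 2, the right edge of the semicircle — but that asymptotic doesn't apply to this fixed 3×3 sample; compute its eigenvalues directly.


Since M is real symmetric, all three eigenvalues are real; they are the roots of det(λI − M) = λ³ − (tr M) λ² + s λ − det M, where s is the sum of the principal 2×2 minors.
tr M = 3 + (-3) + 3 = 3.
s = (3·(-3) − (-3)²) + (3·3 − (-3)²) + ((-3)·3 − 4²) = -18 + 0 + (-25) = -43.
det M (expand along row 1) = 3·(-25) − (-3)·3 + (-3)·(-21) = -3.
Characteristic polynomial: λ³ − 3λ² − 43λ + 3 = 0.
Substitute λ = y + (tr M)/3 = y + 1.000000 to remove the quadratic term: y³ + p·y + q = 0 with p = s − (tr M)²/3 = -46.000000 and q = −2(tr M)³/27 + (tr M)·s/3 − det M = -42.000000.
Three real roots ⇒ use the trigonometric (Viète) form: r = 2√(−p/3) = 7.831560, φ = arccos(3q/(p·r)) = arccos(0.349755) = 1.213486 rad.
y_k = r·cos(φ/3 − 2πk/3) for k = 0, 1, 2 gives y = 7.199562, -0.930561, -6.269001.
λ_k = y_k + 1.000000 gives λ = 8.1996, 0.0694, -5.2690 (check: the sum is 3.0000 = tr M).

Hence λ_max = 8.1996 and λ_min = -5.2690.


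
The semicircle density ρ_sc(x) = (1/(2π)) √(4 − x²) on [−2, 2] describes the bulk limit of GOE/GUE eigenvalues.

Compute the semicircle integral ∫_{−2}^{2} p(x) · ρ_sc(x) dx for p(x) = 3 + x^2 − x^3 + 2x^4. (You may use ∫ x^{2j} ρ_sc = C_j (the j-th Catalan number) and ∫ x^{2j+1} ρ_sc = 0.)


Write p(x) = Σ a_i x^i, split into monomials and integrate each against ρ_sc separately.
Using ∫ x^{2j} ρ_sc = C_j = (1/(j+1)) C(2j, j) (Catalan numbers) and ∫ x^{2j+1} ρ_sc = 0 (odd monomials vanish by symmetry):
  i = 0 (even): a_0 · C_{0} = 3 · 1 = 3
  i = 2 (even): a_2 · C_{1} = 1 · 1 = 1
  i = 3 (odd): ∫ x^3 ρ_sc = 0 (vanishes)
  i = 4 (even): a_4 · C_{2} = 2 · 2 = 4

Summing the contributions: ∫_{−2}^{2} p(x) ρ_sc(x) dx = 3 + 1 + 4 = 8.


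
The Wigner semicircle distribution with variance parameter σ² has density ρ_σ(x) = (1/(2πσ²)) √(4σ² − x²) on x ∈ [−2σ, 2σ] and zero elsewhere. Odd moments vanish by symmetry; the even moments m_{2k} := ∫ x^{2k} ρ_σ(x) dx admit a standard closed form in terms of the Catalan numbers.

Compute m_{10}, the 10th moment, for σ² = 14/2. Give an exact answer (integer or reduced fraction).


By the scaled semicircle moment identity, m_{2k} = σ^{2k} · C_k with k = 5.
C_5 = (1/(k+1)) · C(2k, k) = (1/6) · C(10, 5) = (1/6) · 252 = 42.
σ^{2k} = (σ²)^k = (14/2)^5 = 16807.

Therefore m_{10} = σ^{10} · C_5 = 16807 · 42 = 705894.


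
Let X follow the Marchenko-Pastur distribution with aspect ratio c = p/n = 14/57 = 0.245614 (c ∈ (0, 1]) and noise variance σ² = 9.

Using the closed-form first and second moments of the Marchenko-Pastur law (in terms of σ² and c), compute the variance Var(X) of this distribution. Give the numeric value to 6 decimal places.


Recall the MP moments m_1 = E[X] = σ² and m_2 = E[X²] = σ⁴ (1 + c).
m_1 = E[X] = σ² = 9, so m_1² = 81.
m_2 = E[X²] = σ⁴ (1 + c) = 81 · (1 + 0.245614) = 81 · 1.245614 = 100.894737.
(Note m_2 − m_1² simplifies to c · σ⁴ = 0.245614 · 81.)

Var(X) = m_2 − m_1² = 100.894737 − 81 = 19.894737.


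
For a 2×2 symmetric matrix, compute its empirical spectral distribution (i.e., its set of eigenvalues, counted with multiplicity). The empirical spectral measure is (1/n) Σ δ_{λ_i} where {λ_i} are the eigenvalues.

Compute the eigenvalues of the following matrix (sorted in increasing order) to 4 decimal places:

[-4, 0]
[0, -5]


Since M is real symmetric, both eigenvalues are real; they are the roots of det(λI − M) = λ² − (tr M) λ + det M.
tr M = -4 + (-5) = -9.
det M = (-4)·(-5) − 0² = 20 − 0 = 20.
Characteristic polynomial: λ² + 9λ + 20 = 0.
Discriminant Δ = (tr M)² − 4·det M = 81 − 80 = 1; √Δ = 1.000000.
λ = (tr M ± √Δ)/2 = (-9 ± 1.000000)/2, giving (tr M − √Δ)/2 = -5.0000 and (tr M + √Δ)/2 = -4.0000.

Eigenvalues sorted in increasing order: [-5.0000, -4.0000].


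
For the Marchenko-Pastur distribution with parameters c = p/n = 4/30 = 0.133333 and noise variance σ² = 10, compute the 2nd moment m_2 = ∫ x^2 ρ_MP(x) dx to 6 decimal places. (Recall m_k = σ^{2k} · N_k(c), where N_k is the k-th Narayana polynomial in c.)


E[X²] = σ⁴ (1 + c) (second MP moment). With σ² = 10 (so σ⁴ = 100) and c = 4/30 = 0.133333: E[X²] = 100 · (1 + 0.133333) = 100 · 1.133333.

So E[X^2] = 113.333333.


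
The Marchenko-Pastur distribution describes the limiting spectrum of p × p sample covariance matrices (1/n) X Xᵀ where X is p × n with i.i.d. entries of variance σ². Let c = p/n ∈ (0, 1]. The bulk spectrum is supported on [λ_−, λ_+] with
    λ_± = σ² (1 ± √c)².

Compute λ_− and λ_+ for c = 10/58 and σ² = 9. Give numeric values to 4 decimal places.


c = 10/58 = 0.172414; √c = 0.415227.
λ_− = σ² (1 − √c)² = 9 · (1 − 0.415227)² = 9 · (0.584773)² = 3.077631.
λ_+ = σ² (1 + √c)² = 9 · (1 + 0.415227)² = 9 · (1.415227)² = 18.025817.

Rounded to 4 decimal places: λ_− ≈ 3.0776, λ_+ ≈ 18.0258.


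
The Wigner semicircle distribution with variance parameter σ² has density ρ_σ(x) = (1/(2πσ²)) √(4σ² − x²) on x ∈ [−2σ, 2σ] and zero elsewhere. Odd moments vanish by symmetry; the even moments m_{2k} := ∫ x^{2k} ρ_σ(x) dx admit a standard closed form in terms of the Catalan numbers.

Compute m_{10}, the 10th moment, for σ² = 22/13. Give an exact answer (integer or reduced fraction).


By the scaled semicircle moment identity, m_{2k} = σ^{2k} · C_k with k = 5.
C_5 = (1/(k+1)) · C(2k, k) = (1/6) · C(10, 5) = (1/6) · 252 = 42.
σ^{2k} = (σ²)^k = (22/13)^5 = 5153632/371293.

Therefore m_{10} = σ^{10} · C_5 = (5153632/371293) · 42 = 216452544/371293.


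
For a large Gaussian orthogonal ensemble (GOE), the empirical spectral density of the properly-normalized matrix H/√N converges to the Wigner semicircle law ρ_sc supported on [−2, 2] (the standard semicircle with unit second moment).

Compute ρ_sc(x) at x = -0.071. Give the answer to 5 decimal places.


ρ_sc(x) = (1/(2π)) √(4 − x²). With x = -0.071:
  4 − x² = 4 − (-0.071)² = 4 − 0.005041 = 3.994959.
  √(4 − x²) = 1.998739.
  1/(2π) = 0.159155.
  ρ_sc(-0.071) = 0.159155 · 1.998739 = 0.318109.

Rounded to 5 decimal places: ρ_sc(-0.071) ≈ 0.31811.


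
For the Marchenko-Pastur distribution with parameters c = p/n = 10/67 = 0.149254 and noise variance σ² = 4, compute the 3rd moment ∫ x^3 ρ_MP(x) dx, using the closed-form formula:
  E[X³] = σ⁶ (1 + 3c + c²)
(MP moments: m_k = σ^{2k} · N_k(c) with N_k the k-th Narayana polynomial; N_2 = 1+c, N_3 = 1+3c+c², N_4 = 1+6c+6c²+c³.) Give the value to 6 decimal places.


E[X³] = σ⁶ (1 + 3c + c²) (third MP moment). With σ² = 4 (so σ⁶ = 64) and c = 10/67 = 0.149254: E[X³] = 64 · (1 + 3·0.149254 + (0.149254)²) = 64 · 1.470038.

So E[X^3] = 94.082424.


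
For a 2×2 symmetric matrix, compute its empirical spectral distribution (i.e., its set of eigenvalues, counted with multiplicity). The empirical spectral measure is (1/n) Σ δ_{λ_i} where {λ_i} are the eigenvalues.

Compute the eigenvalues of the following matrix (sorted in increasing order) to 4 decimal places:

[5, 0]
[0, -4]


Since M is real symmetric, both eigenvalues are real; they are the roots of det(λI − M) = λ² − (tr M) λ + det M.
tr M = 5 + (-4) = 1.
det M = 5·(-4) − 0² = -20 − 0 = -20.
Characteristic polynomial: λ² − λ − 20 = 0.
Discriminant Δ = (tr M)² − 4·det M = 1 − (-80) = 81; √Δ = 9.000000.
λ = (tr M ± √Δ)/2 = (1 ± 9.000000)/2, giving (tr M − √Δ)/2 = -4.0000 and (tr M + √Δ)/2 = 5.0000.

Eigenvalues sorted in increasing order: [-4.0000, 5.0000].


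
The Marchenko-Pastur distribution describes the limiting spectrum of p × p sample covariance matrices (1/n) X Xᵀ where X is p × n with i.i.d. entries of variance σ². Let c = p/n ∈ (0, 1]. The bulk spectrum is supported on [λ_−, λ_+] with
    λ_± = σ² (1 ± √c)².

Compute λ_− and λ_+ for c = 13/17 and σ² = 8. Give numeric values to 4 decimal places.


c = 13/17 = 0.764706; √c = 0.874475.
λ_− = σ² (1 − √c)² = 8 · (1 − 0.874475)² = 8 · (0.125525)² = 0.126053.
λ_+ = σ² (1 + √c)² = 8 · (1 + 0.874475)² = 8 · (1.874475)² = 28.109241.

Rounded to 4 decimal places: λ_− ≈ 0.1261, λ_+ ≈ 28.1092.


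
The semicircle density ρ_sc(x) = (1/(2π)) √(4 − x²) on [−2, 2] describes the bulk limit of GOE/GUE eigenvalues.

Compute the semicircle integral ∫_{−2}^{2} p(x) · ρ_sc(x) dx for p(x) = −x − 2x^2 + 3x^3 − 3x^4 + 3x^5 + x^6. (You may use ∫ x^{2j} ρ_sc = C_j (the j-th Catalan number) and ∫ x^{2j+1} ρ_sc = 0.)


Write p(x) = Σ a_i x^i, split into monomials and integrate each against ρ_sc separately.
Using ∫ x^{2j} ρ_sc = C_j = (1/(j+1)) C(2j, j) (Catalan numbers) and ∫ x^{2j+1} ρ_sc = 0 (odd monomials vanish by symmetry):
  i = 1 (odd): ∫ x^1 ρ_sc = 0 (vanishes)
  i = 2 (even): a_2 · C_{1} = -2 · 1 = -2
  i = 3 (odd): ∫ x^3 ρ_sc = 0 (vanishes)
  i = 4 (even): a_4 · C_{2} = -3 · 2 = -6
  i = 5 (odd): ∫ x^5 ρ_sc = 0 (vanishes)
  i = 6 (even): a_6 · C_{3} = 1 · 5 = 5

Summing the contributions: ∫_{−2}^{2} p(x) ρ_sc(x) dx = (-2) + (-6) + 5 = -3.


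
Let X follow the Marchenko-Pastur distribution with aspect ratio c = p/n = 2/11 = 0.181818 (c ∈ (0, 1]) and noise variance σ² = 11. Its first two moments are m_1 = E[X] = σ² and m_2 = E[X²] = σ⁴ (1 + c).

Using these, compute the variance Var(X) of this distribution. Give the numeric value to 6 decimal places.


m_1 = E[X] = σ² = 11, so m_1² = 121.
m_2 = E[X²] = σ⁴ (1 + c) = 121 · (1 + 0.181818) = 121 · 1.181818 = 143.000000.
(Note m_2 − m_1² simplifies to c · σ⁴ = 0.181818 · 121.)

Var(X) = m_2 − m_1² = 143.000000 − 121 = 22.000000.


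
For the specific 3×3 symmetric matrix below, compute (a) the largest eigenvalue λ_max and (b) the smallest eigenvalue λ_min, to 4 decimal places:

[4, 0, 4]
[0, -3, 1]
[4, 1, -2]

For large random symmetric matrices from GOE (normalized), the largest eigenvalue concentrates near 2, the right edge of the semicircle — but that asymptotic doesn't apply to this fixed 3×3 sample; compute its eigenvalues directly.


Since M is real symmetric, all three eigenvalues are real; they are the roots of det(λI − M) = λ³ − (tr M) λ² + s λ − det M, where s is the sum of the principal 2×2 minors.
tr M = 4 + (-3) + (-2) = -1.
s = (4·(-3) − 0²) + (4·(-2) − 4²) + ((-3)·(-2) − 1²) = -12 + (-24) + 5 = -31.
det M (expand along row 1) = 4·5 − 0·(-4) + 4·12 = 68.
Characteristic polynomial: λ³ + λ² − 31λ − 68 = 0.
Substitute λ = y + (tr M)/3 = y − 0.333333 to remove the quadratic term: y³ + p·y + q = 0 with p = s − (tr M)²/3 = -31.333333 and q = −2(tr M)³/27 + (tr M)·s/3 − det M = -57.592593.
Three real roots ⇒ use the trigonometric (Viète) form: r = 2√(−p/3) = 6.463573, φ = arccos(3q/(p·r)) = arccos(0.853117) = 0.548865 rad.
y_k = r·cos(φ/3 − 2πk/3) for k = 0, 1, 2 gives y = 6.355698, -2.159440, -4.196258.
λ_k = y_k − 0.333333 gives λ = 6.0224, -2.4928, -4.5296 (check: the sum is -1.0000 = tr M).

Hence λ_max = 6.0224 and λ_min = -4.5296.


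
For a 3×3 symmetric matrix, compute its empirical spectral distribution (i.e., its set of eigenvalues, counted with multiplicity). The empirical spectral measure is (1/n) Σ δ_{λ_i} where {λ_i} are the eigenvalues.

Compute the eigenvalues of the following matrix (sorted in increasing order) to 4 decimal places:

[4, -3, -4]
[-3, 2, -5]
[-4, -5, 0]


Since M is real symmetric, all three eigenvalues are real; they are the roots of det(λI − M) = λ³ − (tr M) λ² + s λ − det M, where s is the sum of the principal 2×2 minors.
tr M = 4 + 2 + 0 = 6.
s = (4·2 − (-3)²) + (4·0 − (-4)²) + (2·0 − (-5)²) = -1 + (-16) + (-25) = -42.
det M (expand along row 1) = 4·(-25) − (-3)·(-20) + (-4)·23 = -252.
Characteristic polynomial: λ³ − 6λ² − 42λ + 252 = 0.
Substitute λ = y + (tr M)/3 = y + 2.000000 to remove the quadratic term: y³ + p·y + q = 0 with p = s − (tr M)²/3 = -54.000000 and q = −2(tr M)³/27 + (tr M)·s/3 − det M = 152.000000.
Three real roots ⇒ use the trigonometric (Viète) form: r = 2√(−p/3) = 8.485281, φ = arccos(3q/(p·r)) = arccos(-0.995187) = 3.043444 rad.
y_k = r·cos(φ/3 − 2πk/3) for k = 0, 1, 2 gives y = 4.480741, 4.000000, -8.480741.
λ_k = y_k + 2.000000 gives λ = 6.4807, 6.0000, -6.4807 (check: the sum is 6.0000 = tr M).

Eigenvalues sorted in increasing order: [-6.4807, 6.0000, 6.4807].


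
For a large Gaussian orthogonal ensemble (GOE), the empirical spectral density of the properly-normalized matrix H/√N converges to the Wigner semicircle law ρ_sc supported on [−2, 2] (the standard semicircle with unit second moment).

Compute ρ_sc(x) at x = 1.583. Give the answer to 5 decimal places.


ρ_sc(x) = (1/(2π)) √(4 − x²). With x = 1.583:
  4 − x² = 4 − (1.583)² = 4 − 2.505889 = 1.494111.
  √(4 − x²) = 1.222338.
  1/(2π) = 0.159155.
  ρ_sc(1.583) = 0.159155 · 1.222338 = 0.194541.

Rounded to 5 decimal places: ρ_sc(1.583) ≈ 0.19454.


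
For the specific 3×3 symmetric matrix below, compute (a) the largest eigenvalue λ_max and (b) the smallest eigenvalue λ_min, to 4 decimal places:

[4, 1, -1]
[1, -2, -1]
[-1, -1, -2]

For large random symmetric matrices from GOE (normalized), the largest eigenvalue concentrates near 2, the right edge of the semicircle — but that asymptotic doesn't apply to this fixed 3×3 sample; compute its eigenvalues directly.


Since M is real symmetric, all three eigenvalues are real; they are the roots of det(λI − M) = λ³ − (tr M) λ² + s λ − det M, where s is the sum of the principal 2×2 minors.
tr M = 4 + (-2) + (-2) = 0.
s = (4·(-2) − 1²) + (4·(-2) − (-1)²) + ((-2)·(-2) − (-1)²) = -9 + (-9) + 3 = -15.
det M (expand along row 1) = 4·3 − 1·(-3) + (-1)·(-3) = 18.
Characteristic polynomial: λ³ − 15λ − 18 = 0.
Substitute λ = y + (tr M)/3 = y + 0.000000 to remove the quadratic term: y³ + p·y + q = 0 with p = s − (tr M)²/3 = -15.000000 and q = −2(tr M)³/27 + (tr M)·s/3 − det M = -18.000000.
Three real roots ⇒ use the trigonometric (Viète) form: r = 2√(−p/3) = 4.472136, φ = arccos(3q/(p·r)) = arccos(0.804984) = 0.635147 rad.
y_k = r·cos(φ/3 − 2πk/3) for k = 0, 1, 2 gives y = 4.372281, -1.372281, -3.000000.
λ_k = y_k + 0.000000 gives λ = 4.3723, -1.3723, -3.0000 (check: the sum is 0.0000 = tr M).

Hence λ_max = 4.3723 and λ_min = -3.0000.


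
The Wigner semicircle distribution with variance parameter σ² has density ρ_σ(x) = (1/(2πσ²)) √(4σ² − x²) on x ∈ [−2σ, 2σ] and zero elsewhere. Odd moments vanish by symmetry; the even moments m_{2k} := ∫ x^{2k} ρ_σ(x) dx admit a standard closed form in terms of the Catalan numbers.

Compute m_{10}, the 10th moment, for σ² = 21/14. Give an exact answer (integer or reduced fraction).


By the scaled semicircle moment identity, m_{2k} = σ^{2k} · C_k with k = 5.
C_5 = (1/(k+1)) · C(2k, k) = (1/6) · C(10, 5) = (1/6) · 252 = 42.
σ^{2k} = (σ²)^k = (21/14)^5 = 243/32.

Therefore m_{10} = σ^{10} · C_5 = (243/32) · 42 = 5103/16.


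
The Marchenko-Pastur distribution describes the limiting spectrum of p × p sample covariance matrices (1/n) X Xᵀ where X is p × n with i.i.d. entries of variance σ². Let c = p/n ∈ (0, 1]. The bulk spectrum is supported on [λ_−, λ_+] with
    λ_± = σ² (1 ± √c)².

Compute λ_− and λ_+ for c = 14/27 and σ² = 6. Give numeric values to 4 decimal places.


c = 14/27 = 0.518519; √c = 0.720082.
λ_− = σ² (1 − √c)² = 6 · (1 − 0.720082)² = 6 · (0.279918)² = 0.470124.
λ_+ = σ² (1 + √c)² = 6 · (1 + 0.720082)² = 6 · (1.720082)² = 17.752099.

Rounded to 4 decimal places: λ_− ≈ 0.4701, λ_+ ≈ 17.7521.


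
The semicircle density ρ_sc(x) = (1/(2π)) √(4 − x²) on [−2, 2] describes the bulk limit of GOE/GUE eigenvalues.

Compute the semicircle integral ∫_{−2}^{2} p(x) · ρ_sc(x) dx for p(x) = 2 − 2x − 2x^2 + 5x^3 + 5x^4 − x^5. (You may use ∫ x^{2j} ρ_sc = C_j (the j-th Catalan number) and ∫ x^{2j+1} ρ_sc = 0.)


Write p(x) = Σ a_i x^i, split into monomials and integrate each against ρ_sc separately.
Using ∫ x^{2j} ρ_sc = C_j = (1/(j+1)) C(2j, j) (Catalan numbers) and ∫ x^{2j+1} ρ_sc = 0 (odd monomials vanish by symmetry):
  i = 0 (even): a_0 · C_{0} = 2 · 1 = 2
  i = 1 (odd): ∫ x^1 ρ_sc = 0 (vanishes)
  i = 2 (even): a_2 · C_{1} = -2 · 1 = -2
  i = 3 (odd): ∫ x^3 ρ_sc = 0 (vanishes)
  i = 4 (even): a_4 · C_{2} = 5 · 2 = 10
  i = 5 (odd): ∫ x^5 ρ_sc = 0 (vanishes)

Summing the contributions: ∫_{−2}^{2} p(x) ρ_sc(x) dx = 2 + (-2) + 10 = 10.


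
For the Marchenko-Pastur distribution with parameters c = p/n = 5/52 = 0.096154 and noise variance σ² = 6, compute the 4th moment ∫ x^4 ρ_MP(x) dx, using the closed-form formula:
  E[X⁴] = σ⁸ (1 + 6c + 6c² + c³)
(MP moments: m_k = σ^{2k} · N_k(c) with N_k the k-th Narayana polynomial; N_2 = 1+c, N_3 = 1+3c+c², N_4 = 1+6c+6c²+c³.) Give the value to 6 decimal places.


E[X⁴] = σ⁸ (1 + 6c + 6c² + c³) (fourth MP moment). With σ² = 6 (so σ⁸ = 1296) and c = 5/52 = 0.096154: E[X⁴] = 1296 · (1 + 6·0.096154 + 6·(0.096154)² + (0.096154)³) = 1296 · 1.633285.

So E[X^4] = 2116.737938.


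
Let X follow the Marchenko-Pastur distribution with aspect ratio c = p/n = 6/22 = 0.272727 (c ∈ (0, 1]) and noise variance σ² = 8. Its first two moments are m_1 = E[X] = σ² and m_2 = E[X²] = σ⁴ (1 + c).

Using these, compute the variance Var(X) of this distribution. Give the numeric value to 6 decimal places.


m_1 = E[X] = σ² = 8, so m_1² = 64.
m_2 = E[X²] = σ⁴ (1 + c) = 64 · (1 + 0.272727) = 64 · 1.272727 = 81.454545.
(Note m_2 − m_1² simplifies to c · σ⁴ = 0.272727 · 64.)

Var(X) = m_2 − m_1² = 81.454545 − 64 = 17.454545.


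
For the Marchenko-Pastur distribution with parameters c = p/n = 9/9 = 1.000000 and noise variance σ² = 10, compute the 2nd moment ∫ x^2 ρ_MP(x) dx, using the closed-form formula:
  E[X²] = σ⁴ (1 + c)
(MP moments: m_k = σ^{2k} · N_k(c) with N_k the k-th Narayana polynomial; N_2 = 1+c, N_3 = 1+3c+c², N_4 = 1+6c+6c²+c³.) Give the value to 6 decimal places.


E[X²] = σ⁴ (1 + c) (second MP moment). With σ² = 10 (so σ⁴ = 100) and c = 9/9 = 1.000000: E[X²] = 100 · (1 + 1.000000) = 100 · 2.000000.

So E[X^2] = 200.000000.


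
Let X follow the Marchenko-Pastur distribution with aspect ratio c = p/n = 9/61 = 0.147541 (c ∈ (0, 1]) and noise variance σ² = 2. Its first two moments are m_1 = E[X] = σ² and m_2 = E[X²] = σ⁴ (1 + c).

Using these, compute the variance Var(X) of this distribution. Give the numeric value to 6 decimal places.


m_1 = E[X] = σ² = 2, so m_1² = 4.
m_2 = E[X²] = σ⁴ (1 + c) = 4 · (1 + 0.147541) = 4 · 1.147541 = 4.590164.
(Note m_2 − m_1² simplifies to c · σ⁴ = 0.147541 · 4.)

Var(X) = m_2 − m_1² = 4.590164 − 4 = 0.590164.


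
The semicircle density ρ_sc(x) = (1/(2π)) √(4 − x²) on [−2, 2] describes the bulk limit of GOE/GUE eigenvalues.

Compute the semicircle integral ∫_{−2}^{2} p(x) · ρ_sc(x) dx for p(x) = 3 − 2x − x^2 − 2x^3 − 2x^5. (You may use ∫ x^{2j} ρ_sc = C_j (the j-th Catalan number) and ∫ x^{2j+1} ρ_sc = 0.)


Write p(x) = Σ a_i x^i, split into monomials and integrate each against ρ_sc separately.
Using ∫ x^{2j} ρ_sc = C_j = (1/(j+1)) C(2j, j) (Catalan numbers) and ∫ x^{2j+1} ρ_sc = 0 (odd monomials vanish by symmetry):
  i = 0 (even): a_0 · C_{0} = 3 · 1 = 3
  i = 1 (odd): ∫ x^1 ρ_sc = 0 (vanishes)
  i = 2 (even): a_2 · C_{1} = -1 · 1 = -1
  i = 3 (odd): ∫ x^3 ρ_sc = 0 (vanishes)
  i = 5 (odd): ∫ x^5 ρ_sc = 0 (vanishes)

Summing the contributions: ∫_{−2}^{2} p(x) ρ_sc(x) dx = 3 + (-1) = 2.


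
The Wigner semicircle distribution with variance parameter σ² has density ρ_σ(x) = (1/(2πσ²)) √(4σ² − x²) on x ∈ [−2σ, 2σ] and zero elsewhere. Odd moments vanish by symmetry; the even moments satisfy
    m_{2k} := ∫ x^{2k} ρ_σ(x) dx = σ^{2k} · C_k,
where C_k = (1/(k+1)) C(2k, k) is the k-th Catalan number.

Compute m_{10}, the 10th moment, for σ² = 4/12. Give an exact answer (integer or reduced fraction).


By the scaled semicircle moment identity, m_{2k} = σ^{2k} · C_k with k = 5.
C_5 = (1/(k+1)) · C(2k, k) = (1/6) · C(10, 5) = (1/6) · 252 = 42.
σ^{2k} = (σ²)^k = (4/12)^5 = 1/243.

Therefore m_{10} = σ^{10} · C_5 = (1/243) · 42 = 14/81.


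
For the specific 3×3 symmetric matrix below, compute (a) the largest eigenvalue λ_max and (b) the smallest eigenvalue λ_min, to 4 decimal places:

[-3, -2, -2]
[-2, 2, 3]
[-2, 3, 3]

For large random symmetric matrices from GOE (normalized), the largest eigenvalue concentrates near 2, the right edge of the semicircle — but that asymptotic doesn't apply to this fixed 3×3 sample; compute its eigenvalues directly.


Since M is real symmetric, all three eigenvalues are real; they are the roots of det(λI − M) = λ³ − (tr M) λ² + s λ − det M, where s is the sum of the principal 2×2 minors.
tr M = -3 + 2 + 3 = 2.
s = ((-3)·2 − (-2)²) + ((-3)·3 − (-2)²) + (2·3 − 3²) = -10 + (-13) + (-3) = -26.
det M (expand along row 1) = (-3)·(-3) − (-2)·0 + (-2)·(-2) = 13.
Characteristic polynomial: λ³ − 2λ² − 26λ − 13 = 0.
Substitute λ = y + (tr M)/3 = y + 0.666667 to remove the quadratic term: y³ + p·y + q = 0 with p = s − (tr M)²/3 = -27.333333 and q = −2(tr M)³/27 + (tr M)·s/3 − det M = -30.925926.
Three real roots ⇒ use the trigonometric (Viète) form: r = 2√(−p/3) = 6.036923, φ = arccos(3q/(p·r)) = arccos(0.562258) = 0.973682 rad.
y_k = r·cos(φ/3 − 2πk/3) for k = 0, 1, 2 gives y = 5.721741, -1.193659, -4.528082.
λ_k = y_k + 0.666667 gives λ = 6.3884, -0.5270, -3.8614 (check: the sum is 2.0000 = tr M).

Hence λ_max = 6.3884 and λ_min = -3.8614.
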